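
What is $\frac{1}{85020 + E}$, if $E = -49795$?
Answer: $\frac{1}{35225} \approx 2.8389 \cdot 10^{-5}$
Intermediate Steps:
$\frac{1}{85020 + E} = \frac{1}{85020 - 49795} = \frac{1}{35225}$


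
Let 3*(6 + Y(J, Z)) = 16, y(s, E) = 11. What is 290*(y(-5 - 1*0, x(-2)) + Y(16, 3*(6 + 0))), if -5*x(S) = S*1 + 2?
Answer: 8990/3 ≈ 2996.7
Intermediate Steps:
x(S) = -2/5 - S/5 (x(S) = -(S*1 + 2)/5 = -(S + 2)/5 = -(2 + S)/5 = -2/5 - S/5)
Y(J, Z) = -2/3 (Y(J, Z) = -6 + (1/3)*16 = -6 + 16/3 = -2/3)
290*(y(-5 - 1*0, x(-2)) + Y(16, 3*(6 + 0))) = 290*(11 - 2/3) = 290*(31/3) = 8990/3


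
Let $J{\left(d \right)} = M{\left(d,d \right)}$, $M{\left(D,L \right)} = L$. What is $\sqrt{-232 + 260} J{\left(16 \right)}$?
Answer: $32 \sqrt{7} \approx 84.664$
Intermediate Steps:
$J{\left(d \right)} = d$
$\sqrt{-232 + 260} J{\left(16 \right)} = \sqrt{-232 + 260} \cdot 16 = \sqrt{28} \cdot 16 = 2 \sqrt{7} \cdot 16 = 32 \sqrt{7}$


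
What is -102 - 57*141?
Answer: -8139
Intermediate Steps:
-102 - 57*141 = -102 - 8037 = -8139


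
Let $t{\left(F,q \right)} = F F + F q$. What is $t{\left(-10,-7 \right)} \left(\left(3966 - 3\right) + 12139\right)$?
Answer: $2737340$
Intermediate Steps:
$t{\left(F,q \right)} = F^{2} + F q$
$t{\left(-10,-7 \right)} \left(\left(3966 - 3\right) + 12139\right) = - 10 \left(-10 - 7\right) \left(\left(3966 - 3\right) + 12139\right) = \left(-10\right) \left(-17\right) \left(\left(3966 - 3\right) + 12139\right) = 170 \left(3963 + 12139\right) = 170 \cdot 16102 = 2737340$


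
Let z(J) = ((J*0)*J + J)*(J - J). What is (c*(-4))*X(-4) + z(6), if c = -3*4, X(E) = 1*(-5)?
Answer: -240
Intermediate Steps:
X(E) = -5
c = -12
z(J) = 0 (z(J) = (0*J + J)*0 = (0 + J)*0 = J*0 = 0)
(c*(-4))*X(-4) + z(6) = -12*(-4)*(-5) + 0 = 48*(-5) + 0 = -240 + 0 = -240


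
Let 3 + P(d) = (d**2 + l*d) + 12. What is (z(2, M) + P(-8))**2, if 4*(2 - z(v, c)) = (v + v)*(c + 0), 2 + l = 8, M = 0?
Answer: 729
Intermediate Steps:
l = 6 (l = -2 + 8 = 6)
z(v, c) = 2 - c*v/2 (z(v, c) = 2 - (v + v)*(c + 0)/4 = 2 - 2*v*c/4 = 2 - c*v/2)
P(d) = 9 + d**2 + 6*d (P(d) = -3 + ((d**2 + 6*d) + 12) = -3 + (12 + d**2 + 6*d) = 9 + d**2 + 6*d)
(z(2, M) + P(-8))**2 = ((2 - 1/2*0*2) + (9 + (-8)**2 + 6*(-8)))**2 = ((2 + 0) + (9 + 64 - 48))**2 = (2 + 25)**2 = 27**2 = 729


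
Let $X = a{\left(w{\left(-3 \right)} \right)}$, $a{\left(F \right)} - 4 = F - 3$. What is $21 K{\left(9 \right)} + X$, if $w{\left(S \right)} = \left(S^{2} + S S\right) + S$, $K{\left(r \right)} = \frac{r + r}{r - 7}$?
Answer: $205$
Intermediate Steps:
$K{\left(r \right)} = \frac{2 r}{-7 + r}$
$w{\left(S \right)} = S + 2 S^{2}$ ($w{\left(S \right)} = \left(S^{2} + S^{2}\right) + S = 2 S^{2} + S = S + 2 S^{2}$)
$a{\left(F \right)} = 1 + F$ ($a{\left(F \right)} = 4 + \left(F - 3\right) = 4 + \left(-3 + F\right) = 1 + F$)
$X = 16$ ($X = 1 - 3 \left(1 + 2 \left(-3\right)\right) = 1 - 3 \left(1 - 6\right) = 1 - -15 = 1 + 15 = 16$)
$21 K{\left(9 \right)} + X = 21 \cdot 2 \cdot 9 \frac{1}{-7 + 9} + 16 = 21 \cdot 2 \cdot 9 \cdot \frac{1}{2} + 16 = 21 \cdot 9 + 16 = 189 + 16 = 205$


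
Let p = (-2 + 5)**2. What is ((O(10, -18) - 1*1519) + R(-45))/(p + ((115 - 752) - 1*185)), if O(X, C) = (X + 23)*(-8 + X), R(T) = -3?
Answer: 1456/813 ≈ 1.7909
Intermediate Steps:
O(X, C) = (-8 + X)*(23 + X) (O(X, C) = (23 + X)*(-8 + X) = (-8 + X)*(23 + X))
p = 9 (p = 3**2 = 9)
((O(10, -18) - 1*1519) + R(-45))/(p + ((115 - 752) - 1*185)) = (((-184 + 10**2 + 15*10) - 1*1519) - 3)/(9 + ((115 - 752) - 1*185)) = (((-184 + 100 + 150) - 1519) - 3)/(9 + (-637 - 185)) = ((66 - 1519) - 3)/(9 - 822) = (-1453 - 3)/(-813) = -1456*(-1/813) = 1456/813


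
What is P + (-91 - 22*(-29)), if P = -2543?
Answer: -1996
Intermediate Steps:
P + (-91 - 22*(-29)) = -2543 + (-91 - 22*(-29)) = -2543 + (-91 + 638) = -2543 + 547 = -1996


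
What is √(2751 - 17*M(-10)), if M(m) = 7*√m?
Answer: √(2751 - 119*I*√10) ≈ 52.572 - 3.579*I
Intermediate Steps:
√(2751 - 17*M(-10)) = √(2751 - 119*√(-10)) = √(2751 - 119*I*√10)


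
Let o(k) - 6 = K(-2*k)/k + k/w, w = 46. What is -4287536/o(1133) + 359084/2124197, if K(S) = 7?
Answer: -474667817681352460/3391745709643 ≈ -1.3995e+5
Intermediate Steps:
o(k) = 6 + 7/k + k/46 (o(k) = 6 + (7/k + k/46) = 6 + 7/k + k/46)
-4287536/o(1133) + 359084/2124197 = -4287536/(6 + 7/1133 + (1/46)*1133) + 359084/2124197 = -4287536/(6 + 7*(1/1133) + 1133/46) + 359084*(1/2124197) = -4287536/(6 + 7/1133 + 1133/46) + 359084/2124197 = -4287536/1596719/52118 + 359084/2124197 = -4287536*52118/1596719 + 359084/2124197 = -223457801248/1596719 + 359084/2124197 = -474667817681352460/3391745709643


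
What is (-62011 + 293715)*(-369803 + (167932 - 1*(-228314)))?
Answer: 6126948872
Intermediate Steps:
(-62011 + 293715)*(-369803 + (167932 - 1*(-228314))) = 231704*(-369803 + (167932 + 228314)) = 231704*(-369803 + 396246) = 231704*26443 = 6126948872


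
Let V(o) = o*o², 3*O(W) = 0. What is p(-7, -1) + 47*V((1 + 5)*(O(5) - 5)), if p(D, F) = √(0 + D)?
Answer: -1269000 + I*√7 ≈ -1.269e+6 + 2.6458*I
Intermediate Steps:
O(W) = 0 (O(W) = (⅓)*0 = 0)
p(D, F) = √D
V(o) = o³
p(-7, -1) + 47*V((1 + 5)*(O(5) - 5)) = √(-7) + 47*((1 + 5)*(0 - 5))³ = I*√7 + 47*(6*(-5))³ = I*√7 + 47*(-30)³ = I*√7 + 47*(-27000) = I*√7 - 1269000 = -1269000 + I*√7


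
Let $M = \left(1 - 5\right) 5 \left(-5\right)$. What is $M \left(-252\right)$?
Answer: $-25200$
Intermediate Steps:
$M = 100$ ($M = \left(-4\right) 5 \left(-5\right) = \left(-20\right) \left(-5\right) = 100$)
$M \left(-252\right) = 100 \left(-252\right) = -25200$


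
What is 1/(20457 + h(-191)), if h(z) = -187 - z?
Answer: 1/20461 ≈ 4.8873e-5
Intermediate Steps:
1/(20457 + h(-191)) = 1/(20457 + (-187 - 1*(-191))) = 1/(20457 + (-187 + 191)) = 1/(20457 + 4) = 1/20461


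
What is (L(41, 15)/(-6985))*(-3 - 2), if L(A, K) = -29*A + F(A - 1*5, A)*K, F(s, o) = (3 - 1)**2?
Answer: -1129/1397 ≈ -0.80816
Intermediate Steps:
F(s, o) = 4 (F(s, o) = 2**2 = 4)
L(A, K) = -29*A + 4*K
(L(41, 15)/(-6985))*(-3 - 2) = ((-29*41 + 4*15)/(-6985))*(-3 - 2) = ((-1189 + 60)*(-1/6985))*(-5) = -1129*(-1/6985)*(-5) = (1129/6985)*(-5) = -1129/1397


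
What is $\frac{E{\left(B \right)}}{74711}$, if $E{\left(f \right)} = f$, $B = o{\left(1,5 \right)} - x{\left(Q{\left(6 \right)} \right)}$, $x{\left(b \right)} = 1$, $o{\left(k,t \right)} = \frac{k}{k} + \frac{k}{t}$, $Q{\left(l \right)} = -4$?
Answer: $\frac{1}{373555} \approx 2.677 \cdot 10^{-6}$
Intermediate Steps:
$o{\left(k,t \right)} = 1 + \frac{k}{t}$
$B = \frac{1}{5}$ ($B = \frac{1 + 5}{5} - 1 = \frac{1}{5} \cdot 6 - 1 = \frac{6}{5} - 1 = \frac{1}{5} \approx 0.2$)
$\frac{E{\left(B \right)}}{74711} = \frac{1}{5 \cdot 74711} = \frac{1}{5} \cdot \frac{1}{74711} = \frac{1}{373555}$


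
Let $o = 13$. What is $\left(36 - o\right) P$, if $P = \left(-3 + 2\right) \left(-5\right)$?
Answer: $115$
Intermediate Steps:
$P = 5$ ($P = \left(-1\right) \left(-5\right) = 5$)
$\left(36 - o\right) P = \left(36 - 13\right) 5 = 23 \cdot 5 = 115$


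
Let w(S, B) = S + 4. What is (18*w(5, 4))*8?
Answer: 1296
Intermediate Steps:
w(S, B) = 4 + S
(18*w(5, 4))*8 = (18*(4 + 5))*8 = (18*9)*8 = 162*8 = 1296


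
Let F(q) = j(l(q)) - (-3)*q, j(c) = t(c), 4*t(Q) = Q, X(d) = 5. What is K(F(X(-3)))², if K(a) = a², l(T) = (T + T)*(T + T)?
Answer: 2560000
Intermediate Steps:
l(T) = 4*T² (l(T) = (2*T)*(2*T) = 4*T²)
t(Q) = Q/4
j(c) = c/4
F(q) = q² + 3*q (F(q) = (4*q²)/4 - (-3)*q = q² + 3*q)
K(F(X(-3)))² = ((5*(3 + 5))²)² = ((5*8)²)² = (40²)² = 1600² = 2560000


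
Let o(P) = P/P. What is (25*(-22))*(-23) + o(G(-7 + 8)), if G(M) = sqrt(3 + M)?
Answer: 12651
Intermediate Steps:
o(P) = 1
(25*(-22))*(-23) + o(G(-7 + 8)) = (25*(-22))*(-23) + 1 = -550*(-23) + 1 = 12650 + 1 = 12651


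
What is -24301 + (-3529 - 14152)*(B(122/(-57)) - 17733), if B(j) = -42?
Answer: 314255474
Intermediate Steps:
-24301 + (-3529 - 14152)*(B(122/(-57)) - 17733) = -24301 + (-3529 - 14152)*(-42 - 17733) = -24301 - 17681*(-17775) = -24301 + 314279775 = 314255474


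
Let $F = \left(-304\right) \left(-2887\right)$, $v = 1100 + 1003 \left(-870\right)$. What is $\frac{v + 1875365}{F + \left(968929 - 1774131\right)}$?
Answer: $\frac{1003855}{72446} \approx 13.857$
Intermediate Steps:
$v = -871510$ ($v = 1100 - 872610 = -871510$)
$F = 877648$
$\frac{v + 1875365}{F + \left(968929 - 1774131\right)} = \frac{-871510 + 1875365}{877648 + \left(968929 - 1774131\right)} = \frac{1003855}{877648 + \left(968929 - 1774131\right)} = \frac{1003855}{877648 - 805202} = \frac{1003855}{72446}$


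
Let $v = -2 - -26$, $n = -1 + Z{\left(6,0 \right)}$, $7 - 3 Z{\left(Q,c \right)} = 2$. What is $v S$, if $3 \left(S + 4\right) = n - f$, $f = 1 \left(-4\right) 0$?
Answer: $- \frac{272}{3} \approx -90.667$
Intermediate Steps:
$Z{\left(Q,c \right)} = \frac{5}{3}$ ($Z{\left(Q,c \right)} = \frac{7}{3} - \frac{2}{3} = \frac{5}{3}$)
$n = \frac{2}{3}$ ($n = -1 + \frac{5}{3} = \frac{2}{3} \approx 0.66667$)
$f = 0$ ($f = \left(-4\right) 0 = 0$)
$v = 24$ ($v = -2 + 26 = 24$)
$S = - \frac{34}{9}$ ($S = -4 + \frac{\frac{2}{3} - 0}{3} = -4 + \frac{\frac{2}{3} + 0}{3} = -4 + \frac{1}{3} \cdot \frac{2}{3} = -4 + \frac{2}{9} = - \frac{34}{9} \approx -3.7778$)
$v S = 24 \left(- \frac{34}{9}\right) = - \frac{272}{3}$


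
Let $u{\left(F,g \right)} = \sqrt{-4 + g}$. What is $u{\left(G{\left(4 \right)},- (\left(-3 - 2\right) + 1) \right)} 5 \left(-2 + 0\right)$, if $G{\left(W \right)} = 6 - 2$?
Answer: $0$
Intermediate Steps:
$G{\left(W \right)} = 4$
$u{\left(G{\left(4 \right)},- (\left(-3 - 2\right) + 1) \right)} 5 \left(-2 + 0\right) = \sqrt{-4 - \left(\left(-3 - 2\right) + 1\right)} 5 \left(-2 + 0\right) = \sqrt{-4 - \left(-5 + 1\right)} 5 \left(-2\right) = \sqrt{-4 - -4} \left(-10\right) = \sqrt{-4 + 4} \left(-10\right) = \sqrt{0} \left(-10\right) = 0 \left(-10\right) = 0$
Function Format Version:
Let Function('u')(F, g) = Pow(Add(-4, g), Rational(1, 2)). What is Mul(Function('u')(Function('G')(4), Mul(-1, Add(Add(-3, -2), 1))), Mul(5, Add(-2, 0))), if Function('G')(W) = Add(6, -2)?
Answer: 0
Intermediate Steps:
Function('G')(W) = 4
Mul(Function('u')(Function('G')(4), Mul(-1, Add(Add(-3, -2), 1))), Mul(5, Add(-2, 0))) = Mul(Pow(Add(-4, Mul(-1, Add(Add(-3, -2), 1))), Rational(1, 2)), Mul(5, Add(-2, 0))) = Mul(Pow(Add(-4, Mul(-1, Add(-5, 1))), Rational(1, 2)), Mul(5, -2)) = Mul(Pow(Add(-4, Mul(-1, -4)), Rational(1, 2)), -10) = Mul(Pow(Add(-4, 4), Rational(1, 2)), -10) = Mul(Pow(0, Rational(1, 2)), -10) = Mul(0, -10) = 0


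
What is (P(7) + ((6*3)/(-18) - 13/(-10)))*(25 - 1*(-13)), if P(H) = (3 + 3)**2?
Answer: 6897/5 ≈ 1379.4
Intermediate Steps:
P(H) = 36 (P(H) = 6**2 = 36)
(P(7) + ((6*3)/(-18) - 13/(-10)))*(25 - 1*(-13)) = (36 + ((6*3)/(-18) - 13/(-10)))*(25 - 1*(-13)) = (36 + (18*(-1/18) - 13*(-1/10)))*(25 + 13) = (36 + (-1 + 13/10))*38 = (36 + 3/10)*38 = (363/10)*38 = 6897/5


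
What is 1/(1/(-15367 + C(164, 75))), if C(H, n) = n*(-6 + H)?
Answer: -3517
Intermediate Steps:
1/(1/(-15367 + C(164, 75))) = 1/(1/(-15367 + 75*(-6 + 164))) = 1/(1/(-15367 + 75*158)) = 1/(1/(-15367 + 11850)) = 1/(1/(-3517)) = 1/(-1/3517) = -3517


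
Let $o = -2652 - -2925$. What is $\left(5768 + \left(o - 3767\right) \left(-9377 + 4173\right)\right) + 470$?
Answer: $18189014$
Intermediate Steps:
$o = 273$ ($o = -2652 + 2925 = 273$)
$\left(5768 + \left(o - 3767\right) \left(-9377 + 4173\right)\right) + 470 = \left(5768 + \left(273 - 3767\right) \left(-9377 + 4173\right)\right) + 470 = \left(5768 - -18182776\right) + 470 = \left(5768 + 18182776\right) + 470 = 18188544 + 470 = 18189014$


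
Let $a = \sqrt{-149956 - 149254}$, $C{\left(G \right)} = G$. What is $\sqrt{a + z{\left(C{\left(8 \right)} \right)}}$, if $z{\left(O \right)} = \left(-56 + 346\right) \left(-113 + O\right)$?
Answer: $\sqrt{-30450 + i \sqrt{299210}} \approx 1.567 + 174.51 i$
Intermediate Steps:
$z{\left(O \right)} = -32770 + 290 O$ ($z{\left(O \right)} = 290 \left(-113 + O\right) = -32770 + 290 O$)
$a = i \sqrt{299210}$ ($a = \sqrt{-149956 - 149254} = \sqrt{-299210} = i \sqrt{299210} \approx 547.0 i$)
$\sqrt{a + z{\left(C{\left(8 \right)} \right)}} = \sqrt{i \sqrt{299210} + \left(-32770 + 290 \cdot 8\right)} = \sqrt{i \sqrt{299210} + \left(-32770 + 2320\right)} = \sqrt{i \sqrt{299210} - 30450} = \sqrt{-30450 + i \sqrt{299210}}$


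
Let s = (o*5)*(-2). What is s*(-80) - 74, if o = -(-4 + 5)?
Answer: -874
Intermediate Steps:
o = -1 (o = -1*1 = -1)
s = 10 (s = -1*5*(-2) = -5*(-2) = 10)
s*(-80) - 74 = 10*(-80) - 74 = -800 - 74 = -874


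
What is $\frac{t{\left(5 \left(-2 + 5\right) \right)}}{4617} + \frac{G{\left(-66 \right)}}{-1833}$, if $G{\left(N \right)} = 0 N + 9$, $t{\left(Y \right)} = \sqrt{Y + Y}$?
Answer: $- \frac{3}{611} + \frac{\sqrt{30}}{4617} \approx -0.0037237$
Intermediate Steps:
$t{\left(Y \right)} = \sqrt{2} \sqrt{Y}$ ($t{\left(Y \right)} = \sqrt{2 Y} = \sqrt{2} \sqrt{Y}$)
$G{\left(N \right)} = 9$ ($G{\left(N \right)} = 0 + 9 = 9$)
$\frac{t{\left(5 \left(-2 + 5\right) \right)}}{4617} + \frac{G{\left(-66 \right)}}{-1833} = \frac{\sqrt{2} \sqrt{5 \left(-2 + 5\right)}}{4617} + \frac{9}{-1833} = \sqrt{2} \sqrt{5 \cdot 3} \cdot \frac{1}{4617} + 9 \left(- \frac{1}{1833}\right) = \sqrt{2} \sqrt{15} \cdot \frac{1}{4617} - \frac{3}{611} = \sqrt{30} \cdot \frac{1}{4617} - \frac{3}{611} = \frac{\sqrt{30}}{4617} - \frac{3}{611} = - \frac{3}{611} + \frac{\sqrt{30}}{4617}$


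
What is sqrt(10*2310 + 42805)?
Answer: 7*sqrt(1345) ≈ 256.72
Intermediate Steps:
sqrt(10*2310 + 42805) = sqrt(23100 + 42805) = sqrt(65905) = 7*sqrt(1345)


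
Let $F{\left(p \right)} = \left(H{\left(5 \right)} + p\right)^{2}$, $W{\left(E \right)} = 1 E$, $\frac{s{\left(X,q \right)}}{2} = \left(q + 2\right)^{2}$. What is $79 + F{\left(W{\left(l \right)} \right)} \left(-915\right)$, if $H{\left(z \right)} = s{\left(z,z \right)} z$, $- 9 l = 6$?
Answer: $- \frac{657282083}{3} \approx -2.1909 \cdot 10^{8}$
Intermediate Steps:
$l = - \frac{2}{3}$ ($l = \left(- \frac{1}{9}\right) 6 = - \frac{2}{3} \approx -0.66667$)
$s{\left(X,q \right)} = 2 \left(2 + q\right)^{2}$ ($s{\left(X,q \right)} = 2 \left(q + 2\right)^{2} = 2 \left(2 + q\right)^{2}$)
$H{\left(z \right)} = 2 z \left(2 + z\right)^{2}$ ($H{\left(z \right)} = 2 \left(2 + z\right)^{2} z = 2 z \left(2 + z\right)^{2}$)
$W{\left(E \right)} = E$
$F{\left(p \right)} = \left(490 + p\right)^{2}$ ($F{\left(p \right)} = \left(2 \cdot 5 \left(2 + 5\right)^{2} + p\right)^{2} = \left(2 \cdot 5 \cdot 7^{2} + p\right)^{2} = \left(2 \cdot 5 \cdot 49 + p\right)^{2} = \left(490 + p\right)^{2}$)
$79 + F{\left(W{\left(l \right)} \right)} \left(-915\right) = 79 + \left(490 - \frac{2}{3}\right)^{2} \left(-915\right) = 79 + \left(\frac{1468}{3}\right)^{2} \left(-915\right) = 79 + \frac{2155024}{9} \left(-915\right) = 79 - \frac{657282320}{3} = - \frac{657282083}{3}$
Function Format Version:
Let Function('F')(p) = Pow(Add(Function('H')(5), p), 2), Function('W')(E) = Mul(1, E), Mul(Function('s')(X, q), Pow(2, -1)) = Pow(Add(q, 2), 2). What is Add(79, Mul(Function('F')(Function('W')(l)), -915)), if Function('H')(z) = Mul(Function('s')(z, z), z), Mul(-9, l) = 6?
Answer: Rational(-657282083, 3) ≈ -2.1909e+8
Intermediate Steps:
l = Rational(-2, 3) (l = Mul(Rational(-1, 9), 6) = Rational(-2, 3) ≈ -0.66667)
Function('s')(X, q) = Mul(2, Pow(Add(2, q), 2)) (Function('s')(X, q) = Mul(2, Pow(Add(q, 2), 2)) = Mul(2, Pow(Add(2, q), 2)))
Function('H')(z) = Mul(2, z, Pow(Add(2, z), 2)) (Function('H')(z) = Mul(Mul(2, Pow(Add(2, z), 2)), z) = Mul(2, z, Pow(Add(2, z), 2)))
Function('W')(E) = E
Function('F')(p) = Pow(Add(490, p), 2) (Function('F')(p) = Pow(Add(Mul(2, 5, Pow(Add(2, 5), 2)), p), 2) = Pow(Add(Mul(2, 5, Pow(7, 2)), p), 2) = Pow(Add(Mul(2, 5, 49), p), 2) = Pow(Add(490, p), 2))
Add(79, Mul(Function('F')(Function('W')(l)), -915)) = Add(79, Mul(Pow(Add(490, Rational(-2, 3)), 2), -915)) = Add(79, Mul(Pow(Rational(1468, 3), 2), -915)) = Add(79, Mul(Rational(2155024, 9), -915)) = Add(79, Rational(-657282320, 3)) = Rational(-657282083, 3)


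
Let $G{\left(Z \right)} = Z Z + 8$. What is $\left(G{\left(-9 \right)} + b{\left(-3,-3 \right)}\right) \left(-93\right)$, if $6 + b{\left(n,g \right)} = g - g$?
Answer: $-7719$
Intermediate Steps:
$b{\left(n,g \right)} = -6$ ($b{\left(n,g \right)} = -6 + \left(g - g\right) = -6 + 0 = -6$)
$G{\left(Z \right)} = 8 + Z^{2}$ ($G{\left(Z \right)} = Z^{2} + 8 = 8 + Z^{2}$)
$\left(G{\left(-9 \right)} + b{\left(-3,-3 \right)}\right) \left(-93\right) = \left(\left(8 + \left(-9\right)^{2}\right) - 6\right) \left(-93\right) = \left(\left(8 + 81\right) - 6\right) \left(-93\right) = \left(89 - 6\right) \left(-93\right) = 83 \left(-93\right) = -7719$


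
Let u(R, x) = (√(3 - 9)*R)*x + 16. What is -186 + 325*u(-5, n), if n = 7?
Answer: 5014 - 11375*I*√6 ≈ 5014.0 - 27863.0*I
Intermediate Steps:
u(R, x) = 16 + I*R*x*√6 (u(R, x) = (√(-6)*R)*x + 16 = ((I*√6)*R)*x + 16 = (I*R*√6)*x + 16 = I*R*x*√6 + 16 = 16 + I*R*x*√6)
-186 + 325*u(-5, n) = -186 + 325*(16 + I*(-5)*7*√6) = -186 + 325*(16 - 35*I*√6) = -186 + (5200 - 11375*I*√6) = 5014 - 11375*I*√6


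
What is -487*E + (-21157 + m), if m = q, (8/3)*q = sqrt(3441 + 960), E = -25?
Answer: -8982 + 9*sqrt(489)/8 ≈ -8957.1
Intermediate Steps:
q = 9*sqrt(489)/8 (q = 3*sqrt(3441 + 960)/8 = 3*sqrt(4401)/8 = 3*(3*sqrt(489))/8 = 9*sqrt(489)/8 ≈ 24.878)
m = 9*sqrt(489)/8 ≈ 24.878
-487*E + (-21157 + m) = -487*(-25) + (-21157 + 9*sqrt(489)/8) = 12175 + (-21157 + 9*sqrt(489)/8) = -8982 + 9*sqrt(489)/8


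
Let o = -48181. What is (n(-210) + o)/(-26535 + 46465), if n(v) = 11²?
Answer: -4806/1993 ≈ -2.4114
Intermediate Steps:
n(v) = 121
(n(-210) + o)/(-26535 + 46465) = (121 - 48181)/(-26535 + 46465) = -48060/19930 = -48060*1/19930 = -4806/1993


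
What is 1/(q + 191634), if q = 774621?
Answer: 1/966255 ≈ 1.0349e-6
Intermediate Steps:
1/(q + 191634) = 1/(774621 + 191634) = 1/966255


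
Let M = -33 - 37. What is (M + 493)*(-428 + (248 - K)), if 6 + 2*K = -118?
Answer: -49914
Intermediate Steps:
K = -62 (K = -3 + (1/2)*(-118) = -3 - 59 = -62)
M = -70
(M + 493)*(-428 + (248 - K)) = (-70 + 493)*(-428 + (248 - 1*(-62))) = 423*(-428 + (248 + 62)) = 423*(-428 + 310) = 423*(-118) = -49914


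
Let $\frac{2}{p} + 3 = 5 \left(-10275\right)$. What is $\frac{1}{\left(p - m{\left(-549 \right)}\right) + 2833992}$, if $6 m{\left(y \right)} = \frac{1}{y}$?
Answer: $\frac{28206522}{79937057703289} \approx 3.5286 \cdot 10^{-7}$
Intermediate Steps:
$m{\left(y \right)} = \frac{1}{6 y}$
$p = - \frac{1}{25689}$ ($p = \frac{2}{-3 + 5 \left(-10275\right)} = \frac{2}{-3 - 51375} = \frac{2}{-51378} = 2 \left(- \frac{1}{51378}\right) = - \frac{1}{25689} \approx -3.8927 \cdot 10^{-5}$)
$\frac{1}{\left(p - m{\left(-549 \right)}\right) + 2833992} = \frac{1}{\left(- \frac{1}{25689} - \frac{1}{6 \left(-549\right)}\right) + 2833992} = \frac{1}{\left(- \frac{1}{25689} - \frac{1}{6} \left(- \frac{1}{549}\right)\right) + 2833992} = \frac{1}{\left(- \frac{1}{25689} - - \frac{1}{3294}\right) + 2833992} = \frac{1}{\left(- \frac{1}{25689} + \frac{1}{3294}\right) + 2833992} = \frac{1}{\frac{7465}{28206522} + 2833992} = \frac{1}{\frac{79937057703289}{28206522}} = \frac{28206522}{79937057703289}$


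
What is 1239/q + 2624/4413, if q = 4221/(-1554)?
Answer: -134694298/295671 ≈ -455.55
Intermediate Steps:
q = -201/74 (q = 4221*(-1/1554) = -201/74 ≈ -2.7162)
1239/q + 2624/4413 = 1239/(-201/74) + 2624/4413 = 1239*(-74/201) + 2624*(1/4413) = -30562/67 + 2624/4413 = -134694298/295671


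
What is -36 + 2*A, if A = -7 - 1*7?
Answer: -64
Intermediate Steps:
A = -14 (A = -7 - 7 = -14)
-36 + 2*A = -36 + 2*(-14) = -36 - 28 = -64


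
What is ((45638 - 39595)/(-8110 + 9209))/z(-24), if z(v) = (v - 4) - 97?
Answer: -6043/137375 ≈ -0.043989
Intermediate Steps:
z(v) = -101 + v (z(v) = (-4 + v) - 97 = -101 + v)
((45638 - 39595)/(-8110 + 9209))/z(-24) = ((45638 - 39595)/(-8110 + 9209))/(-101 - 24) = (6043/1099)/(-125) = (6043*(1/1099))*(-1/125) = (6043/1099)*(-1/125) = -6043/137375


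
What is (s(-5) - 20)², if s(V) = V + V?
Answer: 900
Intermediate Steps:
s(V) = 2*V
(s(-5) - 20)² = (2*(-5) - 20)² = (-10 - 20)² = (-30)² = 900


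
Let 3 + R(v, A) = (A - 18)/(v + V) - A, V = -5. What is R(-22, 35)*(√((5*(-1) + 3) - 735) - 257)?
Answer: 268051/27 - 1043*I*√737/27 ≈ 9927.8 - 1048.7*I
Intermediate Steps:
R(v, A) = -3 - A + (-18 + A)/(-5 + v) (R(v, A) = -3 + ((A - 18)/(v - 5) - A) = -3 + ((-18 + A)/(-5 + v) - A) = -3 + (-A + (-18 + A)/(-5 + v)) = -3 - A + (-18 + A)/(-5 + v))
R(-22, 35)*(√((5*(-1) + 3) - 735) - 257) = ((-3 - 3*(-22) + 6*35 - 1*35*(-22))/(-5 - 22))*(√((5*(-1) + 3) - 735) - 257) = ((-3 + 66 + 210 + 770)/(-27))*(√((-5 + 3) - 735) - 257) = (-1/27*1043)*(√(-2 - 735) - 257) = -1043*(√(-737) - 257)/27 = -1043*(I*√737 - 257)/27 = -1043*(-257 + I*√737)/27 = 268051/27 - 1043*I*√737/27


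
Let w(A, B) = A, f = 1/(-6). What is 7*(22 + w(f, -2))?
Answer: 917/6 ≈ 152.83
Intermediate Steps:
f = -⅙ ≈ -0.16667
7*(22 + w(f, -2)) = 7*(22 - ⅙) = 7*(131/6) = 917/6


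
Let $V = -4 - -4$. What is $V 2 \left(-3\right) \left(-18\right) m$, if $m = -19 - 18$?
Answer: $0$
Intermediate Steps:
$V = 0$ ($V = -4 + 4 = 0$)
$m = -37$
$V 2 \left(-3\right) \left(-18\right) m = 0 \cdot 2 \left(-3\right) \left(-18\right) \left(-37\right) = 0 \left(-3\right) \left(-18\right) \left(-37\right) = 0 \left(-18\right) \left(-37\right) = 0 \left(-37\right) = 0$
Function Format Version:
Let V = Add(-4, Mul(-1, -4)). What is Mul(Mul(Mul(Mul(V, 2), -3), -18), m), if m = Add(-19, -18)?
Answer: 0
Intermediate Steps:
V = 0 (V = Add(-4, 4) = 0)
m = -37
Mul(Mul(Mul(Mul(V, 2), -3), -18), m) = Mul(Mul(Mul(Mul(0, 2), -3), -18), -37) = Mul(Mul(Mul(0, -3), -18), -37) = Mul(Mul(0, -18), -37) = Mul(0, -37) = 0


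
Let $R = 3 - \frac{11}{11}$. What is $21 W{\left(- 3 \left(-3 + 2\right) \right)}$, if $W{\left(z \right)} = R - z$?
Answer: $-21$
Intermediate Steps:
$R = 2$ ($R = 3 - 11 \cdot \frac{1}{11} = 3 - 1 = 2$)
$W{\left(z \right)} = 2 - z$
$21 W{\left(- 3 \left(-3 + 2\right) \right)} = 21 \left(2 - - 3 \left(-3 + 2\right)\right) = 21 \left(2 - \left(-3\right) \left(-1\right)\right) = 21 \left(2 - 3\right) = 21 \left(-1\right) = -21$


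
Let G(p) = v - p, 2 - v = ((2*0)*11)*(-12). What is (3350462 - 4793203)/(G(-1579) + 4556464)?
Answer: -1442741/4558045 ≈ -0.31653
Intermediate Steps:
v = 2 (v = 2 - (2*0)*11*(-12) = 2 - 0*11*(-12) = 2 - 0*(-12) = 2 - 1*0 = 2 + 0 = 2)
G(p) = 2 - p
(3350462 - 4793203)/(G(-1579) + 4556464) = (3350462 - 4793203)/((2 - 1*(-1579)) + 4556464) = -1442741/((2 + 1579) + 4556464) = -1442741/(1581 + 4556464) = -1442741/4558045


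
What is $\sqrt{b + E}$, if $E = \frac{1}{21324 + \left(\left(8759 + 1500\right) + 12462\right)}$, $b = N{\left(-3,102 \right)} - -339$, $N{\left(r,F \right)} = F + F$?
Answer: $\frac{2 \sqrt{263349855905}}{44045} \approx 23.302$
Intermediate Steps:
$N{\left(r,F \right)} = 2 F$
$b = 543$ ($b = 2 \cdot 102 - -339 = 204 + 339 = 543$)
$E = \frac{1}{44045}$ ($E = \frac{1}{21324 + \left(10259 + 12462\right)} = \frac{1}{21324 + 22721} = \frac{1}{44045} \approx 2.2704 \cdot 10^{-5}$)
$\sqrt{b + E} = \sqrt{543 + \frac{1}{44045}} = \sqrt{\frac{23916436}{44045}} = \frac{2 \sqrt{263349855905}}{44045}$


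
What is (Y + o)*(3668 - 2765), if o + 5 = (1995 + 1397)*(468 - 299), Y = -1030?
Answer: 516708339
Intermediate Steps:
o = 573243 (o = -5 + (1995 + 1397)*(468 - 299) = -5 + 3392*169 = -5 + 573248 = 573243)
(Y + o)*(3668 - 2765) = (-1030 + 573243)*(3668 - 2765) = 572213*903 = 516708339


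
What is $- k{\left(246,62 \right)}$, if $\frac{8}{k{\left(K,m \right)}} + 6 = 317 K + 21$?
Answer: $- \frac{8}{77997} \approx -0.00010257$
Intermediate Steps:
$k{\left(K,m \right)} = \frac{8}{15 + 317 K}$ ($k{\left(K,m \right)} = \frac{8}{-6 + \left(317 K + 21\right)} = \frac{8}{-6 + \left(21 + 317 K\right)} = \frac{8}{15 + 317 K}$)
$- k{\left(246,62 \right)} = - \frac{8}{15 + 317 \cdot 246} = - \frac{8}{15 + 77982} = - \frac{8}{77997}$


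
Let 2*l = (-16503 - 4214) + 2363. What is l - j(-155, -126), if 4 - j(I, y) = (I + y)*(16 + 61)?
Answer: -30818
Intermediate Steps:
l = -9177 (l = ((-16503 - 4214) + 2363)/2 = (-20717 + 2363)/2 = (1/2)*(-18354) = -9177)
j(I, y) = 4 - 77*I - 77*y (j(I, y) = 4 - (I + y)*(16 + 61) = 4 - (I + y)*77 = 4 - (77*I + 77*y) = 4 + (-77*I - 77*y) = 4 - 77*I - 77*y)
l - j(-155, -126) = -9177 - (4 - 77*(-155) - 77*(-126)) = -9177 - (4 + 11935 + 9702) = -9177 - 1*21641 = -9177 - 21641 = -30818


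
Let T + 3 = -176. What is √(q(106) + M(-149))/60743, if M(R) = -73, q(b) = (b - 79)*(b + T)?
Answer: 2*I*√511/60743 ≈ 0.00074429*I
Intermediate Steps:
T = -179 (T = -3 - 176 = -179)
q(b) = (-179 + b)*(-79 + b) (q(b) = (b - 79)*(b - 179) = (-79 + b)*(-179 + b) = (-179 + b)*(-79 + b))
√(q(106) + M(-149))/60743 = √((14141 + 106² - 258*106) - 73)/60743 = √((14141 + 11236 - 27348) - 73)*(1/60743) = √(-1971 - 73)*(1/60743) = √(-2044)*(1/60743) = (2*I*√511)*(1/60743) = 2*I*√511/60743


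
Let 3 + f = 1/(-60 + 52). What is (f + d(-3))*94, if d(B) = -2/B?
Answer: -2773/12 ≈ -231.08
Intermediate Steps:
f = -25/8 (f = -3 + 1/(-60 + 52) = -3 + 1/(-8) = -3 - 1/8 = -25/8 ≈ -3.1250)
(f + d(-3))*94 = (-25/8 - 2/(-3))*94 = (-25/8 - 2*(-1/3))*94 = (-25/8 + 2/3)*94 = -59/24*94 = -2773/12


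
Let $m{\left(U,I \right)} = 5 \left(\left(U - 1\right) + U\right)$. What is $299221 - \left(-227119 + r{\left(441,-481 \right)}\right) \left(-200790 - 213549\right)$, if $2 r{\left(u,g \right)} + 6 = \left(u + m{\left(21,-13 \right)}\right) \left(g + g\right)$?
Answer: $-222851103251$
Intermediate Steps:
$m{\left(U,I \right)} = -5 + 10 U$ ($m{\left(U,I \right)} = 5 \left(\left(U - 1\right) + U\right) = 5 \left(\left(-1 + U\right) + U\right) = 5 \left(-1 + 2 U\right) = -5 + 10 U$)
$r{\left(u,g \right)} = -3 + g \left(205 + u\right)$ ($r{\left(u,g \right)} = -3 + \frac{\left(u + \left(-5 + 10 \cdot 21\right)\right) \left(g + g\right)}{2} = -3 + \frac{\left(u + \left(-5 + 210\right)\right) 2 g}{2} = -3 + \frac{\left(u + 205\right) 2 g}{2} = -3 + \frac{\left(205 + u\right) 2 g}{2} = -3 + \frac{2 g \left(205 + u\right)}{2} = -3 + g \left(205 + u\right)$)
$299221 - \left(-227119 + r{\left(441,-481 \right)}\right) \left(-200790 - 213549\right) = 299221 - \left(-227119 - 310729\right) \left(-200790 - 213549\right) = 299221 - \left(-227119 - 310729\right) \left(-414339\right) = 299221 - \left(-537848\right) \left(-414339\right) = 299221 - 222851402472 = -222851103251$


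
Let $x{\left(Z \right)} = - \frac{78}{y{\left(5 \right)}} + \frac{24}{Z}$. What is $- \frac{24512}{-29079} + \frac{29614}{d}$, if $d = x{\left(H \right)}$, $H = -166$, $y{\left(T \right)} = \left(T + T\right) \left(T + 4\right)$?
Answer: $- \frac{1072095294362}{36610461} \approx -29284.0$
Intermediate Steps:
$y{\left(T \right)} = 2 T \left(4 + T\right)$
$x{\left(Z \right)} = - \frac{13}{15} + \frac{24}{Z}$ ($x{\left(Z \right)} = - \frac{78}{2 \cdot 5 \left(4 + 5\right)} + \frac{24}{Z} = - \frac{78}{2 \cdot 5 \cdot 9} + \frac{24}{Z} = - \frac{78}{90} + \frac{24}{Z} = \left(-78\right) \frac{1}{90} + \frac{24}{Z} = - \frac{13}{15} + \frac{24}{Z}$)
$d = - \frac{1259}{1245}$ ($d = - \frac{13}{15} + \frac{24}{-166} = - \frac{13}{15} + 24 \left(- \frac{1}{166}\right) = - \frac{13}{15} - \frac{12}{83} = - \frac{1259}{1245} \approx -1.0112$)
$- \frac{24512}{-29079} + \frac{29614}{d} = - \frac{24512}{-29079} + \frac{29614}{- \frac{1259}{1245}} = \left(-24512\right) \left(- \frac{1}{29079}\right) + 29614 \left(- \frac{1245}{1259}\right) = \frac{24512}{29079} - \frac{36869430}{1259} = - \frac{1072095294362}{36610461}$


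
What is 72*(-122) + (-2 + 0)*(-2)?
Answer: -8780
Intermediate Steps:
72*(-122) + (-2 + 0)*(-2) = -8784 - 2*(-2) = -8784 + 4 = -8780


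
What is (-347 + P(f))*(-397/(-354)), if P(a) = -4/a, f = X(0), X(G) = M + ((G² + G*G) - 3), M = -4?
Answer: -962725/2478 ≈ -388.51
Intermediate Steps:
X(G) = -7 + 2*G² (X(G) = -4 + ((G² + G*G) - 3) = -4 + ((G² + G²) - 3) = -4 + (2*G² - 3) = -4 + (-3 + 2*G²) = -7 + 2*G²)
f = -7 (f = -7 + 2*0² = -7 + 2*0 = -7 + 0 = -7)
(-347 + P(f))*(-397/(-354)) = (-347 - 4/(-7))*(-397/(-354)) = (-347 - 4*(-⅐))*(-397*(-1/354)) = (-347 + 4/7)*(397/354) = -2425/7*397/354 = -962725/2478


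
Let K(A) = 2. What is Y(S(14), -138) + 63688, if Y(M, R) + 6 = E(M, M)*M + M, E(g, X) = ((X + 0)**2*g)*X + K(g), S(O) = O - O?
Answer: 63682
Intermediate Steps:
S(O) = 0
E(g, X) = 2 + g*X**3 (E(g, X) = ((X + 0)**2*g)*X + 2 = (X**2*g)*X + 2 = (g*X**2)*X + 2 = g*X**3 + 2 = 2 + g*X**3)
Y(M, R) = -6 + M + M*(2 + M**4) (Y(M, R) = -6 + ((2 + M*M**3)*M + M) = -6 + ((2 + M**4)*M + M) = -6 + (M*(2 + M**4) + M) = -6 + (M + M*(2 + M**4)) = -6 + M + M*(2 + M**4))
Y(S(14), -138) + 63688 = (-6 + 0**5 + 3*0) + 63688 = (-6 + 0 + 0) + 63688 = -6 + 63688 = 63682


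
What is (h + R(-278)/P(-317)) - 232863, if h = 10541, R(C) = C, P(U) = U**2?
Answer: -22340915736/100489 ≈ -2.2232e+5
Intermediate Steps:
(h + R(-278)/P(-317)) - 232863 = (10541 - 278/((-317)**2)) - 232863 = (10541 - 278/100489) - 232863 = 1059254271/100489 - 232863 = -22340915736/100489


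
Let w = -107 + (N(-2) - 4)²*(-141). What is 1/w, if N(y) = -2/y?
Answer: -1/1376 ≈ -0.00072674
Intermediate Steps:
w = -1376 (w = -107 + (-2/(-2) - 4)²*(-141) = -107 + (-2*(-½) - 4)²*(-141) = -107 + (1 - 4)²*(-141) = -107 + (-3)²*(-141) = -107 + 9*(-141) = -107 - 1269 = -1376)
1/w = 1/(-1376) = -1/1376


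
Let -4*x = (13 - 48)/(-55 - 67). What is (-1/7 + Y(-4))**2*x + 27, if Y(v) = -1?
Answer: 11489/427 ≈ 26.906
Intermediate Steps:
x = -35/488 (x = -(13 - 48)/(4*(-55 - 67)) = -(-35)/(4*(-122)) = -(-35)*(-1)/(4*122) = -1/4*35/122 = -35/488 ≈ -0.071721)
(-1/7 + Y(-4))**2*x + 27 = (-1/7 - 1)**2*(-35/488) + 27 = (-8/7)**2*(-35/488) + 27 = (64/49)*(-35/488) + 27 = -40/427 + 27 = 11489/427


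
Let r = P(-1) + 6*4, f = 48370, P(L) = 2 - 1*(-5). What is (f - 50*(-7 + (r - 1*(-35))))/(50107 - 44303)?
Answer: 11355/1451 ≈ 7.8256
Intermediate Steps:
P(L) = 7 (P(L) = 2 + 5 = 7)
r = 31 (r = 7 + 6*4 = 7 + 24 = 31)
(f - 50*(-7 + (r - 1*(-35))))/(50107 - 44303) = (48370 - 50*(-7 + (31 - 1*(-35))))/(50107 - 44303) = (48370 - 50*(-7 + (31 + 35)))/5804 = (48370 - 50*(-7 + 66))*(1/5804) = (48370 - 50*59)*(1/5804) = (48370 - 2950)*(1/5804) = 45420*(1/5804) = 11355/1451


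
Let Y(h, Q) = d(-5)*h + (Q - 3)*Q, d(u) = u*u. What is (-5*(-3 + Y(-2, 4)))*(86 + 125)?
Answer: 51695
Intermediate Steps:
d(u) = u**2
Y(h, Q) = 25*h + Q*(-3 + Q) (Y(h, Q) = (-5)**2*h + (Q - 3)*Q = 25*h + (-3 + Q)*Q = 25*h + Q*(-3 + Q))
(-5*(-3 + Y(-2, 4)))*(86 + 125) = (-5*(-3 + (4**2 - 3*4 + 25*(-2))))*(86 + 125) = -5*(-3 + (16 - 12 - 50))*211 = -5*(-3 - 46)*211 = -5*(-49)*211 = 245*211 = 51695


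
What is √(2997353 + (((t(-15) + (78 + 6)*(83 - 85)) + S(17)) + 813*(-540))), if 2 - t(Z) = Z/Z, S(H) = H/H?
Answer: √2558167 ≈ 1599.4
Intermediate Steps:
S(H) = 1
t(Z) = 1 (t(Z) = 2 - Z/Z = 2 - 1*1 = 2 - 1 = 1)
√(2997353 + (((t(-15) + (78 + 6)*(83 - 85)) + S(17)) + 813*(-540))) = √(2997353 + (((1 + (78 + 6)*(83 - 85)) + 1) + 813*(-540))) = √(2997353 + (((1 + 84*(-2)) + 1) - 439020)) = √(2997353 + (((1 - 168) + 1) - 439020)) = √(2997353 + ((-167 + 1) - 439020)) = √(2997353 + (-166 - 439020)) = √(2997353 - 439186) = √2558167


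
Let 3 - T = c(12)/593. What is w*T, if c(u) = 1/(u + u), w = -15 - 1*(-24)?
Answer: 128085/4744 ≈ 26.999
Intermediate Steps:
w = 9 (w = -15 + 24 = 9)
c(u) = 1/(2*u)
T = 42695/14232 (T = 3 - (½)/12/593 = 3 - (½)*(1/12)/593 = 3 - 1/(24*593) = 3 - 1*1/14232 = 3 - 1/14232 = 42695/14232 ≈ 2.9999)
w*T = 9*(42695/14232) = 128085/4744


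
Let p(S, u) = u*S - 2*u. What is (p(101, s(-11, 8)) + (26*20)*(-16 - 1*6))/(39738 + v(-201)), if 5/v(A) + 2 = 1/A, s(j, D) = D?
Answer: -4291144/16013409 ≈ -0.26797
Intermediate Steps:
p(S, u) = -2*u + S*u (p(S, u) = S*u - 2*u = -2*u + S*u)
v(A) = 5/(-2 + 1/A)
(p(101, s(-11, 8)) + (26*20)*(-16 - 1*6))/(39738 + v(-201)) = (8*(-2 + 101) + (26*20)*(-16 - 1*6))/(39738 - 5*(-201)/(-1 + 2*(-201))) = (8*99 + 520*(-16 - 6))/(39738 - 5*(-201)/(-1 - 402)) = (792 + 520*(-22))/(39738 - 5*(-201)/(-403)) = (792 - 11440)/(39738 - 5*(-201)*(-1/403)) = -10648/(39738 - 1005/403) = -10648/16013409/403 = -10648*403/16013409 = -4291144/16013409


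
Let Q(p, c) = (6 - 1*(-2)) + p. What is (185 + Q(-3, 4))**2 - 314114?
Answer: -278014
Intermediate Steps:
Q(p, c) = 8 + p (Q(p, c) = (6 + 2) + p = 8 + p)
(185 + Q(-3, 4))**2 - 314114 = (185 + (8 - 3))**2 - 314114 = (185 + 5)**2 - 314114 = 190**2 - 314114 = 36100 - 314114 = -278014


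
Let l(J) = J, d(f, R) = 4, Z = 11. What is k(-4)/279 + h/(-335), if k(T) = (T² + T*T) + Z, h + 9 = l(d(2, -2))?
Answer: 3160/18693 ≈ 0.16905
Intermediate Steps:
h = -5 (h = -9 + 4 = -5)
k(T) = 11 + 2*T² (k(T) = (T² + T*T) + 11 = (T² + T²) + 11 = 2*T² + 11 = 11 + 2*T²)
k(-4)/279 + h/(-335) = (11 + 2*(-4)²)/279 - 5/(-335) = (11 + 2*16)*(1/279) - 5*(-1/335) = (11 + 32)*(1/279) + 1/67 = 43*(1/279) + 1/67 = 43/279 + 1/67 = 3160/18693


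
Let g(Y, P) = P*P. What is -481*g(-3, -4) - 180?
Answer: -7876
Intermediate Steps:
g(Y, P) = P²
-481*g(-3, -4) - 180 = -481*(-4)² - 180 = -481*16 - 180 = -7696 - 180 = -7876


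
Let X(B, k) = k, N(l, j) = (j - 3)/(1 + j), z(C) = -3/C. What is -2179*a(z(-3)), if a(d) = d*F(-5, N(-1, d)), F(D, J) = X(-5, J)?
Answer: 2179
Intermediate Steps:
N(l, j) = (-3 + j)/(1 + j)
F(D, J) = J
a(d) = d*(-3 + d)/(1 + d) (a(d) = d*((-3 + d)/(1 + d)) = d*(-3 + d)/(1 + d))
-2179*a(z(-3)) = -2179*(-3/(-3))*(-3 - 3/(-3))/(1 - 3/(-3)) = -2179*(-3*(-1/3))*(-3 - 3*(-1/3))/(1 - 3*(-1/3)) = -2179*(-3 + 1)/(1 + 1) = -2179*(-2)/2 = -2179*(-1) = 2179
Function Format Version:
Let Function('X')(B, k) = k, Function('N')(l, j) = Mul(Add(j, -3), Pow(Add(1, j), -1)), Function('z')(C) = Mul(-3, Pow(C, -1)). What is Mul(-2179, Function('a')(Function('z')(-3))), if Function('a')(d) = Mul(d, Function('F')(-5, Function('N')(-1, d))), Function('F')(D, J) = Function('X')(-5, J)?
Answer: 2179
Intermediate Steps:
Function('N')(l, j) = Mul(Pow(Add(1, j), -1), Add(-3, j)) (Function('N')(l, j) = Mul(Add(-3, j), Pow(Add(1, j), -1)) = Mul(Pow(Add(1, j), -1), Add(-3, j)))
Function('F')(D, J) = J
Function('a')(d) = Mul(d, Pow(Add(1, d), -1), Add(-3, d)) (Function('a')(d) = Mul(d, Mul(Pow(Add(1, d), -1), Add(-3, d))) = Mul(d, Pow(Add(1, d), -1), Add(-3, d)))
Mul(-2179, Function('a')(Function('z')(-3))) = Mul(-2179, Mul(Mul(-3, Pow(-3, -1)), Pow(Add(1, Mul(-3, Pow(-3, -1))), -1), Add(-3, Mul(-3, Pow(-3, -1))))) = Mul(-2179, Mul(Mul(-3, Rational(-1, 3)), Pow(Add(1, Mul(-3, Rational(-1, 3))), -1), Add(-3, Mul(-3, Rational(-1, 3))))) = Mul(-2179, Mul(1, Pow(Add(1, 1), -1), Add(-3, 1))) = Mul(-2179, Mul(1, Pow(2, -1), -2)) = Mul(-2179, Mul(1, Rational(1, 2), -2)) = Mul(-2179, -1) = 2179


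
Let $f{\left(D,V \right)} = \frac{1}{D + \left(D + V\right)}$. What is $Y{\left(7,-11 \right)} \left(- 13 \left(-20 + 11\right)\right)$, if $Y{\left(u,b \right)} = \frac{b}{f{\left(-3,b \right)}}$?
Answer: $21879$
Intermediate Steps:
$f{\left(D,V \right)} = \frac{1}{V + 2 D}$
$Y{\left(u,b \right)} = b \left(-6 + b\right)$ ($Y{\left(u,b \right)} = \frac{b}{\frac{1}{b + 2 \left(-3\right)}} = \frac{b}{\frac{1}{b - 6}} = \frac{b}{\frac{1}{-6 + b}} = b \left(-6 + b\right)$)
$Y{\left(7,-11 \right)} \left(- 13 \left(-20 + 11\right)\right) = - 11 \left(-6 - 11\right) \left(- 13 \left(-20 + 11\right)\right) = \left(-11\right) \left(-17\right) \left(\left(-13\right) \left(-9\right)\right) = 187 \cdot 117 = 21879$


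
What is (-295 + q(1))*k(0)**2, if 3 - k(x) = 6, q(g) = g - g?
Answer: -2655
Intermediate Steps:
q(g) = 0
k(x) = -3 (k(x) = 3 - 1*6 = 3 - 6 = -3)
(-295 + q(1))*k(0)**2 = (-295 + 0)*(-3)**2 = -295*9 = -2655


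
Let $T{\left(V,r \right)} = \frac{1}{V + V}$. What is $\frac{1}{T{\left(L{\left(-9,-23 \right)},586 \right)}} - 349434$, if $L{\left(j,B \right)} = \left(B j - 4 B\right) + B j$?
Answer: $-348422$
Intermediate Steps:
$L{\left(j,B \right)} = - 4 B + 2 B j$ ($L{\left(j,B \right)} = \left(- 4 B + B j\right) + B j = - 4 B + 2 B j$)
$T{\left(V,r \right)} = \frac{1}{2 V}$
$\frac{1}{T{\left(L{\left(-9,-23 \right)},586 \right)}} - 349434 = \frac{1}{\frac{1}{2} \frac{1}{2 \left(-23\right) \left(-2 - 9\right)}} - 349434 = \frac{1}{\frac{1}{2} \frac{1}{2 \left(-23\right) \left(-11\right)}} - 349434 = \frac{1}{\frac{1}{2} \cdot \frac{1}{506}} - 349434 = \frac{1}{\frac{1}{1012}} - 349434 = 1012 - 349434 = -348422$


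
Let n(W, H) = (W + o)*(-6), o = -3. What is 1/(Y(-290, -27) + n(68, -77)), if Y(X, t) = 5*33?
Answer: -1/225 ≈ -0.0044444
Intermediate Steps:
Y(X, t) = 165
n(W, H) = 18 - 6*W (n(W, H) = (W - 3)*(-6) = (-3 + W)*(-6) = 18 - 6*W)
1/(Y(-290, -27) + n(68, -77)) = 1/(165 + (18 - 6*68)) = 1/(165 + (18 - 408)) = 1/(165 - 390) = 1/(-225) = -1/225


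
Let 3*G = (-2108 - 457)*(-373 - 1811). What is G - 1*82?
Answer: 1867238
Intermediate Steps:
G = 1867320 (G = ((-2108 - 457)*(-373 - 1811))/3 = (-2565*(-2184))/3 = (⅓)*5601960 = 1867320)
G - 1*82 = 1867320 - 1*82 = 1867320 - 82 = 1867238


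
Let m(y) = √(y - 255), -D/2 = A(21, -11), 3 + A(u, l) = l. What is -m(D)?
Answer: -I*√227 ≈ -15.067*I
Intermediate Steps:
A(u, l) = -3 + l
D = 28 (D = -2*(-3 - 11) = -2*(-14) = 28)
m(y) = √(-255 + y)
-m(D) = -√(-255 + 28) = -√(-227) = -I*√227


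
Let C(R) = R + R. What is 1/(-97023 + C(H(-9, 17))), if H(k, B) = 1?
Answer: -1/97021 ≈ -1.0307e-5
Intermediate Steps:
C(R) = 2*R
1/(-97023 + C(H(-9, 17))) = 1/(-97023 + 2*1) = 1/(-97023 + 2) = 1/(-97021) = -1/97021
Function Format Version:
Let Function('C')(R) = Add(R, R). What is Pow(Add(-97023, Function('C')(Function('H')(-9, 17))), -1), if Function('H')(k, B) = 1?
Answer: Rational(-1, 97021) ≈ -1.0307e-5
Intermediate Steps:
Function('C')(R) = Mul(2, R)
Pow(Add(-97023, Function('C')(Function('H')(-9, 17))), -1) = Pow(Add(-97023, Mul(2, 1)), -1) = Pow(Add(-97023, 2), -1) = Pow(-97021, -1) = Rational(-1, 97021)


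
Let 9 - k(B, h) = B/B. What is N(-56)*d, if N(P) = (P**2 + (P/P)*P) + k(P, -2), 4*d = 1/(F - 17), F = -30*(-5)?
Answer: 772/133 ≈ 5.8045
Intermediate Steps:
k(B, h) = 8 (k(B, h) = 9 - B/B = 9 - 1*1 = 9 - 1 = 8)
F = 150
d = 1/532 (d = 1/(4*(150 - 17)) = (1/4)/133 = (1/4)*(1/133) = 1/532 ≈ 0.0018797)
N(P) = 8 + P + P**2 (N(P) = (P**2 + (P/P)*P) + 8 = (P**2 + 1*P) + 8 = (P**2 + P) + 8 = (P + P**2) + 8 = 8 + P + P**2)
N(-56)*d = (8 - 56 + (-56)**2)*(1/532) = (8 - 56 + 3136)*(1/532) = 3088*(1/532) = 772/133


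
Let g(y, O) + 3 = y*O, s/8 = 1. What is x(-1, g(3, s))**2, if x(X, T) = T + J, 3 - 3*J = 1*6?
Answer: 400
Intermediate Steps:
s = 8 (s = 8*1 = 8)
J = -1 (J = 1 - 6/3 = 1 - 1/3*6 = 1 - 2 = -1)
g(y, O) = -3 + O*y (g(y, O) = -3 + y*O = -3 + O*y)
x(X, T) = -1 + T (x(X, T) = T - 1 = -1 + T)
x(-1, g(3, s))**2 = (-1 + (-3 + 8*3))**2 = (-1 + (-3 + 24))**2 = (-1 + 21)**2 = 20**2 = 400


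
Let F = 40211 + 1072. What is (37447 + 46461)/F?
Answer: 7628/3753 ≈ 2.0325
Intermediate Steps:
F = 41283
(37447 + 46461)/F = (37447 + 46461)/41283 = 83908*(1/41283) = 7628/3753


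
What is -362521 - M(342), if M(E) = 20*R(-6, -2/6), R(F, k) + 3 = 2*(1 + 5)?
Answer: -362701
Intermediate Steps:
R(F, k) = 9 (R(F, k) = -3 + 2*(1 + 5) = -3 + 2*6 = -3 + 12 = 9)
M(E) = 180 (M(E) = 20*9 = 180)
-362521 - M(342) = -362521 - 1*180 = -362521 - 180 = -362701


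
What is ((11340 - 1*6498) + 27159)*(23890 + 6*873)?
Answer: 932125128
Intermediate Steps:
((11340 - 1*6498) + 27159)*(23890 + 6*873) = ((11340 - 6498) + 27159)*(23890 + 5238) = (4842 + 27159)*29128 = 32001*29128 = 932125128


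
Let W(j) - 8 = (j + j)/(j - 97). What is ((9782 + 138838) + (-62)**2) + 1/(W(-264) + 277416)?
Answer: 15269359859049/100150592 ≈ 1.5246e+5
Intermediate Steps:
W(j) = 8 + 2*j/(-97 + j) (W(j) = 8 + (j + j)/(j - 97) = 8 + (2*j)/(-97 + j) = 8 + 2*j/(-97 + j))
((9782 + 138838) + (-62)**2) + 1/(W(-264) + 277416) = ((9782 + 138838) + (-62)**2) + 1/(2*(-388 + 5*(-264))/(-97 - 264) + 277416) = (148620 + 3844) + 1/(2*(-388 - 1320)/(-361) + 277416) = 152464 + 1/(2*(-1/361)*(-1708) + 277416) = 152464 + 1/(3416/361 + 277416) = 152464 + 1/(100150592/361) = 152464 + 361/100150592 = 15269359859049/100150592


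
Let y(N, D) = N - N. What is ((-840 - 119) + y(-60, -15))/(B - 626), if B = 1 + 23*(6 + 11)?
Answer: 959/234 ≈ 4.0983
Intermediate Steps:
B = 392 (B = 1 + 23*17 = 1 + 391 = 392)
y(N, D) = 0
((-840 - 119) + y(-60, -15))/(B - 626) = ((-840 - 119) + 0)/(392 - 626) = (-959 + 0)/(-234) = -959*(-1/234) = 959/234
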